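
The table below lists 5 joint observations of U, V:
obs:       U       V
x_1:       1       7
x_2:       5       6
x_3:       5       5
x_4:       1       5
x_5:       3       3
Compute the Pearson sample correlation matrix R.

Step 1 — column means:
  mean(U) = (1 + 5 + 5 + 1 + 3) / 5 = 15/5 = 3
  mean(V) = (7 + 6 + 5 + 5 + 3) / 5 = 26/5 = 5.2

Step 2 — sample variances and covariances s[i,j] = (1/(n-1)) · Σ_k (x_{k,i} - mean_i) · (x_{k,j} - mean_j), with n-1 = 4:
  s[U,U] = ((-2)·(-2) + (2)·(2) + (2)·(2) + (-2)·(-2) + (0)·(0)) / 4 = 16/4 = 4
  s[U,V] = ((-2)·(1.8) + (2)·(0.8) + (2)·(-0.2) + (-2)·(-0.2) + (0)·(-2.2)) / 4 = -2/4 = -0.5
  s[V,V] = ((1.8)·(1.8) + (0.8)·(0.8) + (-0.2)·(-0.2) + (-0.2)·(-0.2) + (-2.2)·(-2.2)) / 4 = 8.8/4 = 2.2
  Sample standard deviations s_i = √(s[i,i]):
  s(U) = √(4) = 2
  s(V) = √(2.2) = 1.4832

Step 3 — r_{ij} = s_{ij} / (s_i · s_j):
  r[U,U] = 1 (diagonal).
  r[U,V] = -0.5 / (2 · 1.4832) = -0.5 / 2.9665 = -0.1685
  r[V,V] = 1 (diagonal).

R is symmetric with unit diagonal. Assembling:

R = [[1, -0.1685],
 [-0.1685, 1]]


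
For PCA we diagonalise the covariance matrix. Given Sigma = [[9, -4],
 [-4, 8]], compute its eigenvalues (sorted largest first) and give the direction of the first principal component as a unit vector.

Step 1 — characteristic polynomial of 2×2 Sigma:
  det(Sigma - λI) = λ² - trace · λ + det = 0.
  trace = 9 + 8 = 17, det = 9·8 - (-4)² = 56.
Step 2 — discriminant:
  Δ = trace² - 4·det = 289 - 224 = 65.
Step 3 — eigenvalues:
  λ = (trace ± √Δ)/2 = (17 ± 8.0623)/2,
  λ_1 = 12.5311,  λ_2 = 4.4689.

Step 4 — unit eigenvector for λ_1: solve (Sigma - λ_1 I)v = 0. First row:
  (9 - 12.5311)·v_x + (-4)·v_y = 0, i.e. (-3.5311)·v_x + (-4)·v_y = 0,
  so v ∝ (b, λ_1 - a) = (-4, 3.5311); multiply by -1 so the first entry is positive: u = (4, -3.5311).
  ||u|| = √((4)² + (-3.5311)²) = √(28.4689) ≈ 5.3356,
  v_1 = u/||u|| ≈ (0.7497, -0.6618) (||v_1|| = 1).

λ_1 = 12.5311,  λ_2 = 4.4689;  v_1 ≈ (0.7497, -0.6618)


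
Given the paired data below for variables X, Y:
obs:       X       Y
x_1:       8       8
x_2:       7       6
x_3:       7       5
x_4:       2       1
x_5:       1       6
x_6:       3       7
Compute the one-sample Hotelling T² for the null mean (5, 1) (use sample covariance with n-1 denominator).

Step 1 — sample mean vector:
  mean(X) = (8 + 7 + 7 + 2 + 1 + 3) / 6 = 28/6 = 4.6667
  mean(Y) = (8 + 6 + 5 + 1 + 6 + 7) / 6 = 33/6 = 5.5
  x̄ = (4.6667, 5.5),  deviation x̄ - mu_0 = (4.6667, 5.5) - (5, 1) = (-0.3333, 4.5).

Step 2 — sample covariance matrix, S[i,j] = (1/(n-1)) · Σ_k (x_{k,i} - mean_i) · (x_{k,j} - mean_j), divisor n-1 = 5:
  S[X,X] = ((3.3333)·(3.3333) + (2.3333)·(2.3333) + (2.3333)·(2.3333) + (-2.6667)·(-2.6667) + (-3.6667)·(-3.6667) + (-1.6667)·(-1.6667)) / 5 = 45.3333/5 = 9.0667
  S[X,Y] = ((3.3333)·(2.5) + (2.3333)·(0.5) + (2.3333)·(-0.5) + (-2.6667)·(-4.5) + (-3.6667)·(0.5) + (-1.6667)·(1.5)) / 5 = 16/5 = 3.2
  S[Y,Y] = ((2.5)·(2.5) + (0.5)·(0.5) + (-0.5)·(-0.5) + (-4.5)·(-4.5) + (0.5)·(0.5) + (1.5)·(1.5)) / 5 = 29.5/5 = 5.9
  S = [[9.0667, 3.2],
 [3.2, 5.9]].

Step 3 — invert S. det(S) = 9.0667·5.9 - (3.2)² = 43.2533.
  S^{-1} = (1/det) · [[d, -b], [-b, a]] = [[0.1364, -0.074],
 [-0.074, 0.2096]].

Step 4 — quadratic form (x̄ - mu_0)^T · S^{-1} · (x̄ - mu_0):
  S^{-1} · (x̄ - mu_0) = (-0.3784, 0.9679),
  (x̄ - mu_0)^T · [...] = (-0.3333)·(-0.3784) + (4.5)·(0.9679) = 4.4819.

Step 5 — scale by n: T² = 6 · 4.4819 = 26.8912.

T² ≈ 26.8912


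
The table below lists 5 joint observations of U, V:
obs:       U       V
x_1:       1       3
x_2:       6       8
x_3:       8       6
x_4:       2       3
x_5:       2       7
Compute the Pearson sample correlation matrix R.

Step 1 — column means:
  mean(U) = (1 + 6 + 8 + 2 + 2) / 5 = 19/5 = 3.8
  mean(V) = (3 + 8 + 6 + 3 + 7) / 5 = 27/5 = 5.4

Step 2 — sample variances and covariances s[i,j] = (1/(n-1)) · Σ_k (x_{k,i} - mean_i) · (x_{k,j} - mean_j), with n-1 = 4:
  s[U,U] = ((-2.8)·(-2.8) + (2.2)·(2.2) + (4.2)·(4.2) + (-1.8)·(-1.8) + (-1.8)·(-1.8)) / 4 = 36.8/4 = 9.2
  s[U,V] = ((-2.8)·(-2.4) + (2.2)·(2.6) + (4.2)·(0.6) + (-1.8)·(-2.4) + (-1.8)·(1.6)) / 4 = 16.4/4 = 4.1
  s[V,V] = ((-2.4)·(-2.4) + (2.6)·(2.6) + (0.6)·(0.6) + (-2.4)·(-2.4) + (1.6)·(1.6)) / 4 = 21.2/4 = 5.3
  Sample standard deviations s_i = √(s[i,i]):
  s(U) = √(9.2) = 3.0332
  s(V) = √(5.3) = 2.3022

Step 3 — r_{ij} = s_{ij} / (s_i · s_j):
  r[U,U] = 1 (diagonal).
  r[U,V] = 4.1 / (3.0332 · 2.3022) = 4.1 / 6.9828 = 0.5872
  r[V,V] = 1 (diagonal).

R is symmetric with unit diagonal. Assembling:

R = [[1, 0.5872],
 [0.5872, 1]]


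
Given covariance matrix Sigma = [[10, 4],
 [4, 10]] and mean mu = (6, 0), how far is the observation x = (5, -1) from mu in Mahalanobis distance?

Step 1 — centre the observation: (x - mu) = (-1, -1).

Step 2 — invert Sigma. det(Sigma) = 10·10 - (4)² = 84.
  Sigma^{-1} = (1/det) · [[d, -b], [-b, a]] = [[0.119, -0.0476],
 [-0.0476, 0.119]].

Step 3 — form the quadratic (x - mu)^T · Sigma^{-1} · (x - mu):
  Sigma^{-1} · (x - mu) = (-0.0714, -0.0714).
  (x - mu)^T · [Sigma^{-1} · (x - mu)] = (-1)·(-0.0714) + (-1)·(-0.0714) = 0.1429.

Step 4 — take square root: d = √(0.1429) ≈ 0.378.

d(x, mu) = √(0.1429) ≈ 0.378


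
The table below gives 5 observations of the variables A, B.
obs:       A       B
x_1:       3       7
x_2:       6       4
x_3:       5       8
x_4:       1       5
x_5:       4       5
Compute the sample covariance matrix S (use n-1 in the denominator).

Step 1 — column means:
  mean(A) = (3 + 6 + 5 + 1 + 4) / 5 = 19/5 = 3.8
  mean(B) = (7 + 4 + 8 + 5 + 5) / 5 = 29/5 = 5.8

Step 2 — sample covariance S[i,j] = (1/(n-1)) · Σ_k (x_{k,i} - mean_i) · (x_{k,j} - mean_j), with n-1 = 4.
  S[A,A] = ((-0.8)·(-0.8) + (2.2)·(2.2) + (1.2)·(1.2) + (-2.8)·(-2.8) + (0.2)·(0.2)) / 4 = 14.8/4 = 3.7
  S[A,B] = ((-0.8)·(1.2) + (2.2)·(-1.8) + (1.2)·(2.2) + (-2.8)·(-0.8) + (0.2)·(-0.8)) / 4 = -0.2/4 = -0.05
  S[B,B] = ((1.2)·(1.2) + (-1.8)·(-1.8) + (2.2)·(2.2) + (-0.8)·(-0.8) + (-0.8)·(-0.8)) / 4 = 10.8/4 = 2.7

S is symmetric (S[j,i] = S[i,j]). Assembling:

S = [[3.7, -0.05],
 [-0.05, 2.7]]


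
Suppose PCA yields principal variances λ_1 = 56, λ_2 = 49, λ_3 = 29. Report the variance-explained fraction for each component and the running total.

Step 1 — total variance = trace(Sigma) = Σ λ_i = 56 + 49 + 29 = 134.

Step 2 — fraction explained by component i = λ_i / Σ λ:
  PC1: 56/134 = 0.4179
  PC2: 49/134 = 0.3657
  PC3: 29/134 = 0.2164

Step 3 — cumulative fraction after k components = (λ_1 + ... + λ_k) / Σ λ:
  k = 1: 56/134 = 0.4179
  k = 2: (56 + 49)/134 = 105/134 = 0.7836
  k = 3: (56 + 49 + 29)/134 = 134/134 = 1

Summary (fraction, with percent):

explained: PC1 0.4179 (41.79%), PC2 0.3657 (36.57%), PC3 0.2164 (21.64%);  cumulative: 0.4179, 0.7836, 1


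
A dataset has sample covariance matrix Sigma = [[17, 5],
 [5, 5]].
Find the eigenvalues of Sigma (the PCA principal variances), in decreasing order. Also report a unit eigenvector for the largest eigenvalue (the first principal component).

Step 1 — characteristic polynomial of 2×2 Sigma:
  det(Sigma - λI) = λ² - trace · λ + det = 0.
  trace = 17 + 5 = 22, det = 17·5 - (5)² = 60.
Step 2 — discriminant:
  Δ = trace² - 4·det = 484 - 240 = 244.
Step 3 — eigenvalues:
  λ = (trace ± √Δ)/2 = (22 ± 15.6205)/2,
  λ_1 = 18.8102,  λ_2 = 3.1898.

Step 4 — unit eigenvector for λ_1: solve (Sigma - λ_1 I)v = 0. First row:
  (17 - 18.8102)·v_x + (5)·v_y = 0, i.e. (-1.8102)·v_x + (5)·v_y = 0,
  so v ∝ (b, λ_1 - a) = (5, 1.8102) = u.
  ||u|| = √((5)² + (1.8102)²) = √(28.277) ≈ 5.3176,
  v_1 = u/||u|| ≈ (0.9403, 0.3404) (||v_1|| = 1).

λ_1 = 18.8102,  λ_2 = 3.1898;  v_1 ≈ (0.9403, 0.3404)


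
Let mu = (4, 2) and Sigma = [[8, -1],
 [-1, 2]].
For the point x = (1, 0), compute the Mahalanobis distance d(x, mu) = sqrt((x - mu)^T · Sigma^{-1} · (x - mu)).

Step 1 — centre the observation: (x - mu) = (-3, -2).

Step 2 — invert Sigma. det(Sigma) = 8·2 - (-1)² = 15.
  Sigma^{-1} = (1/det) · [[d, -b], [-b, a]] = [[0.1333, 0.0667],
 [0.0667, 0.5333]].

Step 3 — form the quadratic (x - mu)^T · Sigma^{-1} · (x - mu):
  Sigma^{-1} · (x - mu) = (-0.5333, -1.2667).
  (x - mu)^T · [Sigma^{-1} · (x - mu)] = (-3)·(-0.5333) + (-2)·(-1.2667) = 4.1333.

Step 4 — take square root: d = √(4.1333) ≈ 2.0331.

d(x, mu) = √(4.1333) ≈ 2.0331


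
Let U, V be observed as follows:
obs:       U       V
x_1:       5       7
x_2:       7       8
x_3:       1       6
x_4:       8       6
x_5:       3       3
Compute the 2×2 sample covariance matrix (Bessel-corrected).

Step 1 — column means:
  mean(U) = (5 + 7 + 1 + 8 + 3) / 5 = 24/5 = 4.8
  mean(V) = (7 + 8 + 6 + 6 + 3) / 5 = 30/5 = 6

Step 2 — sample covariance S[i,j] = (1/(n-1)) · Σ_k (x_{k,i} - mean_i) · (x_{k,j} - mean_j), with n-1 = 4.
  S[U,U] = ((0.2)·(0.2) + (2.2)·(2.2) + (-3.8)·(-3.8) + (3.2)·(3.2) + (-1.8)·(-1.8)) / 4 = 32.8/4 = 8.2
  S[U,V] = ((0.2)·(1) + (2.2)·(2) + (-3.8)·(0) + (3.2)·(0) + (-1.8)·(-3)) / 4 = 10/4 = 2.5
  S[V,V] = ((1)·(1) + (2)·(2) + (0)·(0) + (0)·(0) + (-3)·(-3)) / 4 = 14/4 = 3.5

S is symmetric (S[j,i] = S[i,j]). Assembling:

S = [[8.2, 2.5],
 [2.5, 3.5]]


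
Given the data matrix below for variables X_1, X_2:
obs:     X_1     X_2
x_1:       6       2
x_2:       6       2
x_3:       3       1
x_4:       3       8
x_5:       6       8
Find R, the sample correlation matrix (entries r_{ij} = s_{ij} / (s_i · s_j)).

Step 1 — column means:
  mean(X_1) = (6 + 6 + 3 + 3 + 6) / 5 = 24/5 = 4.8
  mean(X_2) = (2 + 2 + 1 + 8 + 8) / 5 = 21/5 = 4.2

Step 2 — sample variances and covariances s[i,j] = (1/(n-1)) · Σ_k (x_{k,i} - mean_i) · (x_{k,j} - mean_j), with n-1 = 4:
  s[X_1,X_1] = ((1.2)·(1.2) + (1.2)·(1.2) + (-1.8)·(-1.8) + (-1.8)·(-1.8) + (1.2)·(1.2)) / 4 = 10.8/4 = 2.7
  s[X_1,X_2] = ((1.2)·(-2.2) + (1.2)·(-2.2) + (-1.8)·(-3.2) + (-1.8)·(3.8) + (1.2)·(3.8)) / 4 = -1.8/4 = -0.45
  s[X_2,X_2] = ((-2.2)·(-2.2) + (-2.2)·(-2.2) + (-3.2)·(-3.2) + (3.8)·(3.8) + (3.8)·(3.8)) / 4 = 48.8/4 = 12.2
  Sample standard deviations s_i = √(s[i,i]):
  s(X_1) = √(2.7) = 1.6432
  s(X_2) = √(12.2) = 3.4928

Step 3 — r_{ij} = s_{ij} / (s_i · s_j):
  r[X_1,X_1] = 1 (diagonal).
  r[X_1,X_2] = -0.45 / (1.6432 · 3.4928) = -0.45 / 5.7393 = -0.0784
  r[X_2,X_2] = 1 (diagonal).

R is symmetric with unit diagonal. Assembling:

R = [[1, -0.0784],
 [-0.0784, 1]]


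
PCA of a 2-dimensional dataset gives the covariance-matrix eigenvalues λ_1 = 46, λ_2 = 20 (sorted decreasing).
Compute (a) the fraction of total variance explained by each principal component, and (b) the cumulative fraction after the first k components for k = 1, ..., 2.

Step 1 — total variance = trace(Sigma) = Σ λ_i = 46 + 20 = 66.

Step 2 — fraction explained by component i = λ_i / Σ λ:
  PC1: 46/66 = 0.697
  PC2: 20/66 = 0.303

Step 3 — cumulative fraction after k components = (λ_1 + ... + λ_k) / Σ λ:
  k = 1: 46/66 = 0.697
  k = 2: (46 + 20)/66 = 66/66 = 1

Summary (fraction, with percent):

explained: PC1 0.697 (69.7%), PC2 0.303 (30.3%);  cumulative: 0.697, 1


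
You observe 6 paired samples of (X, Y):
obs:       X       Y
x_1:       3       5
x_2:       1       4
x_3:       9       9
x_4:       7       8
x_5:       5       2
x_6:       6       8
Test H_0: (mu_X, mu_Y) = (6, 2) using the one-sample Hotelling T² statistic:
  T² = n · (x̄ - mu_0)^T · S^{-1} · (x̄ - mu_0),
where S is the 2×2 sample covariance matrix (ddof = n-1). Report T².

Step 1 — sample mean vector:
  mean(X) = (3 + 1 + 9 + 7 + 5 + 6) / 6 = 31/6 = 5.1667
  mean(Y) = (5 + 4 + 9 + 8 + 2 + 8) / 6 = 36/6 = 6
  x̄ = (5.1667, 6),  deviation x̄ - mu_0 = (5.1667, 6) - (6, 2) = (-0.8333, 4).

Step 2 — sample covariance matrix, S[i,j] = (1/(n-1)) · Σ_k (x_{k,i} - mean_i) · (x_{k,j} - mean_j), divisor n-1 = 5:
  S[X,X] = ((-2.1667)·(-2.1667) + (-4.1667)·(-4.1667) + (3.8333)·(3.8333) + (1.8333)·(1.8333) + (-0.1667)·(-0.1667) + (0.8333)·(0.8333)) / 5 = 40.8333/5 = 8.1667
  S[X,Y] = ((-2.1667)·(-1) + (-4.1667)·(-2) + (3.8333)·(3) + (1.8333)·(2) + (-0.1667)·(-4) + (0.8333)·(2)) / 5 = 28/5 = 5.6
  S[Y,Y] = ((-1)·(-1) + (-2)·(-2) + (3)·(3) + (2)·(2) + (-4)·(-4) + (2)·(2)) / 5 = 38/5 = 7.6
  S = [[8.1667, 5.6],
 [5.6, 7.6]].

Step 3 — invert S. det(S) = 8.1667·7.6 - (5.6)² = 30.7067.
  S^{-1} = (1/det) · [[d, -b], [-b, a]] = [[0.2475, -0.1824],
 [-0.1824, 0.266]].

Step 4 — quadratic form (x̄ - mu_0)^T · S^{-1} · (x̄ - mu_0):
  S^{-1} · (x̄ - mu_0) = (-0.9357, 1.2158),
  (x̄ - mu_0)^T · [...] = (-0.8333)·(-0.9357) + (4)·(1.2158) = 5.643.

Step 5 — scale by n: T² = 6 · 5.643 = 33.858.

T² ≈ 33.858


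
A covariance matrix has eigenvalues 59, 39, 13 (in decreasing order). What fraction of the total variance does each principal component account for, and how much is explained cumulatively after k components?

Step 1 — total variance = trace(Sigma) = Σ λ_i = 59 + 39 + 13 = 111.

Step 2 — fraction explained by component i = λ_i / Σ λ:
  PC1: 59/111 = 0.5315
  PC2: 39/111 = 0.3514
  PC3: 13/111 = 0.1171

Step 3 — cumulative fraction after k components = (λ_1 + ... + λ_k) / Σ λ:
  k = 1: 59/111 = 0.5315
  k = 2: (59 + 39)/111 = 98/111 = 0.8829
  k = 3: (59 + 39 + 13)/111 = 111/111 = 1

Summary (fraction, with percent):

explained: PC1 0.5315 (53.15%), PC2 0.3514 (35.14%), PC3 0.1171 (11.71%);  cumulative: 0.5315, 0.8829, 1


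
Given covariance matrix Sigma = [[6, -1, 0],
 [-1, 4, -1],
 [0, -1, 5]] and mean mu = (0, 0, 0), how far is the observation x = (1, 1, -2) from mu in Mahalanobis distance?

Step 1 — centre the observation: (x - mu) = (1, 1, -2).

Step 2 — invert Sigma (cofactor / det for 3×3, or solve directly):
  Sigma^{-1} = [[0.1743, 0.0459, 0.0092],
 [0.0459, 0.2752, 0.055],
 [0.0092, 0.055, 0.211]].

Step 3 — form the quadratic (x - mu)^T · Sigma^{-1} · (x - mu):
  Sigma^{-1} · (x - mu) = (0.2018, 0.211, -0.3578).
  (x - mu)^T · [Sigma^{-1} · (x - mu)] = (1)·(0.2018) + (1)·(0.211) + (-2)·(-0.3578) = 1.1284.

Step 4 — take square root: d = √(1.1284) ≈ 1.0623.

d(x, mu) = √(1.1284) ≈ 1.0623


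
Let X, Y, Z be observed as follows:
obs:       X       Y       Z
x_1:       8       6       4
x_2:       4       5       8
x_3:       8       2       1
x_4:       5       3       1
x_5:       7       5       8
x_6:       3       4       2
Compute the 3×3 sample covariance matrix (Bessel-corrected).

Step 1 — column means:
  mean(X) = (8 + 4 + 8 + 5 + 7 + 3) / 6 = 35/6 = 5.8333
  mean(Y) = (6 + 5 + 2 + 3 + 5 + 4) / 6 = 25/6 = 4.1667
  mean(Z) = (4 + 8 + 1 + 1 + 8 + 2) / 6 = 24/6 = 4

Step 2 — sample covariance S[i,j] = (1/(n-1)) · Σ_k (x_{k,i} - mean_i) · (x_{k,j} - mean_j), with n-1 = 5.
  S[X,X] = ((2.1667)·(2.1667) + (-1.8333)·(-1.8333) + (2.1667)·(2.1667) + (-0.8333)·(-0.8333) + (1.1667)·(1.1667) + (-2.8333)·(-2.8333)) / 5 = 22.8333/5 = 4.5667
  S[X,Y] = ((2.1667)·(1.8333) + (-1.8333)·(0.8333) + (2.1667)·(-2.1667) + (-0.8333)·(-1.1667) + (1.1667)·(0.8333) + (-2.8333)·(-0.1667)) / 5 = 0.1667/5 = 0.0333
  S[X,Z] = ((2.1667)·(0) + (-1.8333)·(4) + (2.1667)·(-3) + (-0.8333)·(-3) + (1.1667)·(4) + (-2.8333)·(-2)) / 5 = -1/5 = -0.2
  S[Y,Y] = ((1.8333)·(1.8333) + (0.8333)·(0.8333) + (-2.1667)·(-2.1667) + (-1.1667)·(-1.1667) + (0.8333)·(0.8333) + (-0.1667)·(-0.1667)) / 5 = 10.8333/5 = 2.1667
  S[Y,Z] = ((1.8333)·(0) + (0.8333)·(4) + (-2.1667)·(-3) + (-1.1667)·(-3) + (0.8333)·(4) + (-0.1667)·(-2)) / 5 = 17/5 = 3.4
  S[Z,Z] = ((0)·(0) + (4)·(4) + (-3)·(-3) + (-3)·(-3) + (4)·(4) + (-2)·(-2)) / 5 = 54/5 = 10.8

S is symmetric (S[j,i] = S[i,j]). Assembling:

S = [[4.5667, 0.0333, -0.2],
 [0.0333, 2.1667, 3.4],
 [-0.2, 3.4, 10.8]]


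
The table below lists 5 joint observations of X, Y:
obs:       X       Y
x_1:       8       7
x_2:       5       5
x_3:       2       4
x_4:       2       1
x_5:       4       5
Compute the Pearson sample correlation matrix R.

Step 1 — column means:
  mean(X) = (8 + 5 + 2 + 2 + 4) / 5 = 21/5 = 4.2
  mean(Y) = (7 + 5 + 4 + 1 + 5) / 5 = 22/5 = 4.4

Step 2 — sample variances and covariances s[i,j] = (1/(n-1)) · Σ_k (x_{k,i} - mean_i) · (x_{k,j} - mean_j), with n-1 = 4:
  s[X,X] = ((3.8)·(3.8) + (0.8)·(0.8) + (-2.2)·(-2.2) + (-2.2)·(-2.2) + (-0.2)·(-0.2)) / 4 = 24.8/4 = 6.2
  s[X,Y] = ((3.8)·(2.6) + (0.8)·(0.6) + (-2.2)·(-0.4) + (-2.2)·(-3.4) + (-0.2)·(0.6)) / 4 = 18.6/4 = 4.65
  s[Y,Y] = ((2.6)·(2.6) + (0.6)·(0.6) + (-0.4)·(-0.4) + (-3.4)·(-3.4) + (0.6)·(0.6)) / 4 = 19.2/4 = 4.8
  Sample standard deviations s_i = √(s[i,i]):
  s(X) = √(6.2) = 2.49
  s(Y) = √(4.8) = 2.1909

Step 3 — r_{ij} = s_{ij} / (s_i · s_j):
  r[X,X] = 1 (diagonal).
  r[X,Y] = 4.65 / (2.49 · 2.1909) = 4.65 / 5.4553 = 0.8524
  r[Y,Y] = 1 (diagonal).

R is symmetric with unit diagonal. Assembling:

R = [[1, 0.8524],
 [0.8524, 1]]


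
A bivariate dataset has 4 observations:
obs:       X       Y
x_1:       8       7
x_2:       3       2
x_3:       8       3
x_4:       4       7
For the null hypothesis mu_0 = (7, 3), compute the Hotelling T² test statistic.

Step 1 — sample mean vector:
  mean(X) = (8 + 3 + 8 + 4) / 4 = 23/4 = 5.75
  mean(Y) = (7 + 2 + 3 + 7) / 4 = 19/4 = 4.75
  x̄ = (5.75, 4.75),  deviation x̄ - mu_0 = (5.75, 4.75) - (7, 3) = (-1.25, 1.75).

Step 2 — sample covariance matrix, S[i,j] = (1/(n-1)) · Σ_k (x_{k,i} - mean_i) · (x_{k,j} - mean_j), divisor n-1 = 3:
  S[X,X] = ((2.25)·(2.25) + (-2.75)·(-2.75) + (2.25)·(2.25) + (-1.75)·(-1.75)) / 3 = 20.75/3 = 6.9167
  S[X,Y] = ((2.25)·(2.25) + (-2.75)·(-2.75) + (2.25)·(-1.75) + (-1.75)·(2.25)) / 3 = 4.75/3 = 1.5833
  S[Y,Y] = ((2.25)·(2.25) + (-2.75)·(-2.75) + (-1.75)·(-1.75) + (2.25)·(2.25)) / 3 = 20.75/3 = 6.9167
  S = [[6.9167, 1.5833],
 [1.5833, 6.9167]].

Step 3 — invert S. det(S) = 6.9167·6.9167 - (1.5833)² = 45.3333.
  S^{-1} = (1/det) · [[d, -b], [-b, a]] = [[0.1526, -0.0349],
 [-0.0349, 0.1526]].

Step 4 — quadratic form (x̄ - mu_0)^T · S^{-1} · (x̄ - mu_0):
  S^{-1} · (x̄ - mu_0) = (-0.2518, 0.3107),
  (x̄ - mu_0)^T · [...] = (-1.25)·(-0.2518) + (1.75)·(0.3107) = 0.8585.

Step 5 — scale by n: T² = 4 · 0.8585 = 3.4338.

T² ≈ 3.4338


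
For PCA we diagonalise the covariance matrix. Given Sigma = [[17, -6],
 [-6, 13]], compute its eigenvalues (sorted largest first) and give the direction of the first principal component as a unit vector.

Step 1 — characteristic polynomial of 2×2 Sigma:
  det(Sigma - λI) = λ² - trace · λ + det = 0.
  trace = 17 + 13 = 30, det = 17·13 - (-6)² = 185.
Step 2 — discriminant:
  Δ = trace² - 4·det = 900 - 740 = 160.
Step 3 — eigenvalues:
  λ = (trace ± √Δ)/2 = (30 ± 12.6491)/2,
  λ_1 = 21.3246,  λ_2 = 8.6754.

Step 4 — unit eigenvector for λ_1: solve (Sigma - λ_1 I)v = 0. First row:
  (17 - 21.3246)·v_x + (-6)·v_y = 0, i.e. (-4.3246)·v_x + (-6)·v_y = 0,
  so v ∝ (b, λ_1 - a) = (-6, 4.3246); multiply by -1 so the first entry is positive: u = (6, -4.3246).
  ||u|| = √((6)² + (-4.3246)²) = √(54.7018) ≈ 7.3961,
  v_1 = u/||u|| ≈ (0.8112, -0.5847) (||v_1|| = 1).

λ_1 = 21.3246,  λ_2 = 8.6754;  v_1 ≈ (0.8112, -0.5847)


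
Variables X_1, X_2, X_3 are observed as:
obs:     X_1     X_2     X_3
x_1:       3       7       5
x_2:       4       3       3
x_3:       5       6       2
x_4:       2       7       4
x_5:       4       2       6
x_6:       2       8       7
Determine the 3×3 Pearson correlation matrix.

Step 1 — column means:
  mean(X_1) = (3 + 4 + 5 + 2 + 4 + 2) / 6 = 20/6 = 3.3333
  mean(X_2) = (7 + 3 + 6 + 7 + 2 + 8) / 6 = 33/6 = 5.5
  mean(X_3) = (5 + 3 + 2 + 4 + 6 + 7) / 6 = 27/6 = 4.5

Step 2 — sample variances and covariances s[i,j] = (1/(n-1)) · Σ_k (x_{k,i} - mean_i) · (x_{k,j} - mean_j), with n-1 = 5:
  s[X_1,X_1] = ((-0.3333)·(-0.3333) + (0.6667)·(0.6667) + (1.6667)·(1.6667) + (-1.3333)·(-1.3333) + (0.6667)·(0.6667) + (-1.3333)·(-1.3333)) / 5 = 7.3333/5 = 1.4667
  s[X_1,X_2] = ((-0.3333)·(1.5) + (0.6667)·(-2.5) + (1.6667)·(0.5) + (-1.3333)·(1.5) + (0.6667)·(-3.5) + (-1.3333)·(2.5)) / 5 = -9/5 = -1.8
  s[X_1,X_3] = ((-0.3333)·(0.5) + (0.6667)·(-1.5) + (1.6667)·(-2.5) + (-1.3333)·(-0.5) + (0.6667)·(1.5) + (-1.3333)·(2.5)) / 5 = -7/5 = -1.4
  s[X_2,X_2] = ((1.5)·(1.5) + (-2.5)·(-2.5) + (0.5)·(0.5) + (1.5)·(1.5) + (-3.5)·(-3.5) + (2.5)·(2.5)) / 5 = 29.5/5 = 5.9
  s[X_2,X_3] = ((1.5)·(0.5) + (-2.5)·(-1.5) + (0.5)·(-2.5) + (1.5)·(-0.5) + (-3.5)·(1.5) + (2.5)·(2.5)) / 5 = 3.5/5 = 0.7
  s[X_3,X_3] = ((0.5)·(0.5) + (-1.5)·(-1.5) + (-2.5)·(-2.5) + (-0.5)·(-0.5) + (1.5)·(1.5) + (2.5)·(2.5)) / 5 = 17.5/5 = 3.5
  Sample standard deviations s_i = √(s[i,i]):
  s(X_1) = √(1.4667) = 1.2111
  s(X_2) = √(5.9) = 2.429
  s(X_3) = √(3.5) = 1.8708

Step 3 — r_{ij} = s_{ij} / (s_i · s_j):
  r[X_1,X_1] = 1 (diagonal).
  r[X_1,X_2] = -1.8 / (1.2111 · 2.429) = -1.8 / 2.9417 = -0.6119
  r[X_1,X_3] = -1.4 / (1.2111 · 1.8708) = -1.4 / 2.2657 = -0.6179
  r[X_2,X_2] = 1 (diagonal).
  r[X_2,X_3] = 0.7 / (2.429 · 1.8708) = 0.7 / 4.5442 = 0.154
  r[X_3,X_3] = 1 (diagonal).

R is symmetric with unit diagonal. Assembling:

R = [[1, -0.6119, -0.6179],
 [-0.6119, 1, 0.154],
 [-0.6179, 0.154, 1]]


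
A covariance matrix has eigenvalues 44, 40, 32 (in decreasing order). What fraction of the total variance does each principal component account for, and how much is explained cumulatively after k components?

Step 1 — total variance = trace(Sigma) = Σ λ_i = 44 + 40 + 32 = 116.

Step 2 — fraction explained by component i = λ_i / Σ λ:
  PC1: 44/116 = 0.3793
  PC2: 40/116 = 0.3448
  PC3: 32/116 = 0.2759

Step 3 — cumulative fraction after k components = (λ_1 + ... + λ_k) / Σ λ:
  k = 1: 44/116 = 0.3793
  k = 2: (44 + 40)/116 = 84/116 = 0.7241
  k = 3: (44 + 40 + 32)/116 = 116/116 = 1

Summary (fraction, with percent):

explained: PC1 0.3793 (37.93%), PC2 0.3448 (34.48%), PC3 0.2759 (27.59%);  cumulative: 0.3793, 0.7241, 1


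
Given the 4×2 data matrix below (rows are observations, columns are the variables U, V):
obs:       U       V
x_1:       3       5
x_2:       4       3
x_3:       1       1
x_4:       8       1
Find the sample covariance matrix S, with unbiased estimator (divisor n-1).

Step 1 — column means:
  mean(U) = (3 + 4 + 1 + 8) / 4 = 16/4 = 4
  mean(V) = (5 + 3 + 1 + 1) / 4 = 10/4 = 2.5

Step 2 — sample covariance S[i,j] = (1/(n-1)) · Σ_k (x_{k,i} - mean_i) · (x_{k,j} - mean_j), with n-1 = 3.
  S[U,U] = ((-1)·(-1) + (0)·(0) + (-3)·(-3) + (4)·(4)) / 3 = 26/3 = 8.6667
  S[U,V] = ((-1)·(2.5) + (0)·(0.5) + (-3)·(-1.5) + (4)·(-1.5)) / 3 = -4/3 = -1.3333
  S[V,V] = ((2.5)·(2.5) + (0.5)·(0.5) + (-1.5)·(-1.5) + (-1.5)·(-1.5)) / 3 = 11/3 = 3.6667

S is symmetric (S[j,i] = S[i,j]). Assembling:

S = [[8.6667, -1.3333],
 [-1.3333, 3.6667]]


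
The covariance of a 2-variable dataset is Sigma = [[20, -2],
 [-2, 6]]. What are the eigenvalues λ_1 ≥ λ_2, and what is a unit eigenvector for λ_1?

Step 1 — characteristic polynomial of 2×2 Sigma:
  det(Sigma - λI) = λ² - trace · λ + det = 0.
  trace = 20 + 6 = 26, det = 20·6 - (-2)² = 116.
Step 2 — discriminant:
  Δ = trace² - 4·det = 676 - 464 = 212.
Step 3 — eigenvalues:
  λ = (trace ± √Δ)/2 = (26 ± 14.5602)/2,
  λ_1 = 20.2801,  λ_2 = 5.7199.

Step 4 — unit eigenvector for λ_1: solve (Sigma - λ_1 I)v = 0. First row:
  (20 - 20.2801)·v_x + (-2)·v_y = 0, i.e. (-0.2801)·v_x + (-2)·v_y = 0,
  so v ∝ (b, λ_1 - a) = (-2, 0.2801); multiply by -1 so the first entry is positive: u = (2, -0.2801).
  ||u|| = √((2)² + (-0.2801)²) = √(4.0785) ≈ 2.0195,
  v_1 = u/||u|| ≈ (0.9903, -0.1387) (||v_1|| = 1).

λ_1 = 20.2801,  λ_2 = 5.7199;  v_1 ≈ (0.9903, -0.1387)


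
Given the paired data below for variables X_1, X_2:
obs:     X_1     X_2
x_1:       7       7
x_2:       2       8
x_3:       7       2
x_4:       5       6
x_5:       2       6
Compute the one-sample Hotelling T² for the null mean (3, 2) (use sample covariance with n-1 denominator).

Step 1 — sample mean vector:
  mean(X_1) = (7 + 2 + 7 + 5 + 2) / 5 = 23/5 = 4.6
  mean(X_2) = (7 + 8 + 2 + 6 + 6) / 5 = 29/5 = 5.8
  x̄ = (4.6, 5.8),  deviation x̄ - mu_0 = (4.6, 5.8) - (3, 2) = (1.6, 3.8).

Step 2 — sample covariance matrix, S[i,j] = (1/(n-1)) · Σ_k (x_{k,i} - mean_i) · (x_{k,j} - mean_j), divisor n-1 = 4:
  S[X_1,X_1] = ((2.4)·(2.4) + (-2.6)·(-2.6) + (2.4)·(2.4) + (0.4)·(0.4) + (-2.6)·(-2.6)) / 4 = 25.2/4 = 6.3
  S[X_1,X_2] = ((2.4)·(1.2) + (-2.6)·(2.2) + (2.4)·(-3.8) + (0.4)·(0.2) + (-2.6)·(0.2)) / 4 = -12.4/4 = -3.1
  S[X_2,X_2] = ((1.2)·(1.2) + (2.2)·(2.2) + (-3.8)·(-3.8) + (0.2)·(0.2) + (0.2)·(0.2)) / 4 = 20.8/4 = 5.2
  S = [[6.3, -3.1],
 [-3.1, 5.2]].

Step 3 — invert S. det(S) = 6.3·5.2 - (-3.1)² = 23.15.
  S^{-1} = (1/det) · [[d, -b], [-b, a]] = [[0.2246, 0.1339],
 [0.1339, 0.2721]].

Step 4 — quadratic form (x̄ - mu_0)^T · S^{-1} · (x̄ - mu_0):
  S^{-1} · (x̄ - mu_0) = (0.8683, 1.2484),
  (x̄ - mu_0)^T · [...] = (1.6)·(0.8683) + (3.8)·(1.2484) = 6.133.

Step 5 — scale by n: T² = 5 · 6.133 = 30.6652.

T² ≈ 30.6652


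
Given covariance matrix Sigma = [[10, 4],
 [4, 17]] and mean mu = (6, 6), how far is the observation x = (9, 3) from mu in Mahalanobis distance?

Step 1 — centre the observation: (x - mu) = (3, -3).

Step 2 — invert Sigma. det(Sigma) = 10·17 - (4)² = 154.
  Sigma^{-1} = (1/det) · [[d, -b], [-b, a]] = [[0.1104, -0.026],
 [-0.026, 0.0649]].

Step 3 — form the quadratic (x - mu)^T · Sigma^{-1} · (x - mu):
  Sigma^{-1} · (x - mu) = (0.4091, -0.2727).
  (x - mu)^T · [Sigma^{-1} · (x - mu)] = (3)·(0.4091) + (-3)·(-0.2727) = 2.0455.

Step 4 — take square root: d = √(2.0455) ≈ 1.4302.

d(x, mu) = √(2.0455) ≈ 1.4302


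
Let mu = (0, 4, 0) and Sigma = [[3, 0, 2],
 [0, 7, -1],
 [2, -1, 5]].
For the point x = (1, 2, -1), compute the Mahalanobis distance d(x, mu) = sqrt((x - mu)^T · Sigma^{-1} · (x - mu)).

Step 1 — centre the observation: (x - mu) = (1, -2, -1).

Step 2 — invert Sigma (cofactor / det for 3×3, or solve directly):
  Sigma^{-1} = [[0.4595, -0.027, -0.1892],
 [-0.027, 0.1486, 0.0405],
 [-0.1892, 0.0405, 0.2838]].

Step 3 — form the quadratic (x - mu)^T · Sigma^{-1} · (x - mu):
  Sigma^{-1} · (x - mu) = (0.7027, -0.3649, -0.5541).
  (x - mu)^T · [Sigma^{-1} · (x - mu)] = (1)·(0.7027) + (-2)·(-0.3649) + (-1)·(-0.5541) = 1.9865.

Step 4 — take square root: d = √(1.9865) ≈ 1.4094.

d(x, mu) = √(1.9865) ≈ 1.4094


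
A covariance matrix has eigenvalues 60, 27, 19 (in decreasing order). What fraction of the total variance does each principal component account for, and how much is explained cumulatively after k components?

Step 1 — total variance = trace(Sigma) = Σ λ_i = 60 + 27 + 19 = 106.

Step 2 — fraction explained by component i = λ_i / Σ λ:
  PC1: 60/106 = 0.566
  PC2: 27/106 = 0.2547
  PC3: 19/106 = 0.1792

Step 3 — cumulative fraction after k components = (λ_1 + ... + λ_k) / Σ λ:
  k = 1: 60/106 = 0.566
  k = 2: (60 + 27)/106 = 87/106 = 0.8208
  k = 3: (60 + 27 + 19)/106 = 106/106 = 1

Summary (fraction, with percent):

explained: PC1 0.566 (56.6%), PC2 0.2547 (25.47%), PC3 0.1792 (17.92%);  cumulative: 0.566, 0.8208, 1


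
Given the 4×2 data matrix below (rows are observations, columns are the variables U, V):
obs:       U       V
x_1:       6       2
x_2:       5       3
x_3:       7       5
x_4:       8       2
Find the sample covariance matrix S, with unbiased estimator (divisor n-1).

Step 1 — column means:
  mean(U) = (6 + 5 + 7 + 8) / 4 = 26/4 = 6.5
  mean(V) = (2 + 3 + 5 + 2) / 4 = 12/4 = 3

Step 2 — sample covariance S[i,j] = (1/(n-1)) · Σ_k (x_{k,i} - mean_i) · (x_{k,j} - mean_j), with n-1 = 3.
  S[U,U] = ((-0.5)·(-0.5) + (-1.5)·(-1.5) + (0.5)·(0.5) + (1.5)·(1.5)) / 3 = 5/3 = 1.6667
  S[U,V] = ((-0.5)·(-1) + (-1.5)·(0) + (0.5)·(2) + (1.5)·(-1)) / 3 = 0/3 = 0
  S[V,V] = ((-1)·(-1) + (0)·(0) + (2)·(2) + (-1)·(-1)) / 3 = 6/3 = 2

S is symmetric (S[j,i] = S[i,j]). Assembling:

S = [[1.6667, 0],
 [0, 2]]


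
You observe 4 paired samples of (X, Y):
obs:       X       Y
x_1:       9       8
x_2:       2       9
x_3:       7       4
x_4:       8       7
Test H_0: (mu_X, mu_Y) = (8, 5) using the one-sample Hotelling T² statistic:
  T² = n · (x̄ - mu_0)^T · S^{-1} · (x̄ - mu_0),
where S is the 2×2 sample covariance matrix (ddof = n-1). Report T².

Step 1 — sample mean vector:
  mean(X) = (9 + 2 + 7 + 8) / 4 = 26/4 = 6.5
  mean(Y) = (8 + 9 + 4 + 7) / 4 = 28/4 = 7
  x̄ = (6.5, 7),  deviation x̄ - mu_0 = (6.5, 7) - (8, 5) = (-1.5, 2).

Step 2 — sample covariance matrix, S[i,j] = (1/(n-1)) · Σ_k (x_{k,i} - mean_i) · (x_{k,j} - mean_j), divisor n-1 = 3:
  S[X,X] = ((2.5)·(2.5) + (-4.5)·(-4.5) + (0.5)·(0.5) + (1.5)·(1.5)) / 3 = 29/3 = 9.6667
  S[X,Y] = ((2.5)·(1) + (-4.5)·(2) + (0.5)·(-3) + (1.5)·(0)) / 3 = -8/3 = -2.6667
  S[Y,Y] = ((1)·(1) + (2)·(2) + (-3)·(-3) + (0)·(0)) / 3 = 14/3 = 4.6667
  S = [[9.6667, -2.6667],
 [-2.6667, 4.6667]].

Step 3 — invert S. det(S) = 9.6667·4.6667 - (-2.6667)² = 38.
  S^{-1} = (1/det) · [[d, -b], [-b, a]] = [[0.1228, 0.0702],
 [0.0702, 0.2544]].

Step 4 — quadratic form (x̄ - mu_0)^T · S^{-1} · (x̄ - mu_0):
  S^{-1} · (x̄ - mu_0) = (-0.0439, 0.4035),
  (x̄ - mu_0)^T · [...] = (-1.5)·(-0.0439) + (2)·(0.4035) = 0.8728.

Step 5 — scale by n: T² = 4 · 0.8728 = 3.4912.

T² ≈ 3.4912


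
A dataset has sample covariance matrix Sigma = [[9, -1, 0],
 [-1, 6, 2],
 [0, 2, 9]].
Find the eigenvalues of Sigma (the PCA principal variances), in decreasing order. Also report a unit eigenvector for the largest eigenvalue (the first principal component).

Step 1 — characteristic polynomial p(λ) = det(λI - Sigma) = λ³ - tr·λ² + c_1·λ - det, where tr = trace, c_1 = sum of the principal 2×2 minors, det = det(Sigma):
  tr = 9 + 6 + 9 = 24,
  c_1 = (9·6 - (-1)²) + (9·9 - (0)²) + (6·9 - (2)²) = 53 + 81 + 50 = 184,
  det = 9·(6·9 - (2)²) - (-1)·((-1)·9 - (2)·(0)) + (0)·((-1)·(2) - 6·(0)) = 9·(50) - (-1)·(-9) + (0)·(-2) = 441.
  So p(λ) = λ³ - 24λ² + 184λ - 441.
Step 2 — look for an integer root (rational root theorem: any rational root is an integer divisor of 441). Testing λ = 9:
  p(9) = 729 - 1944 + 1656 - 441 = 0  ✓
  Dividing out (λ - 9): p(λ) = (λ - 9)(λ² - 15λ + 49).
Step 3 — remaining eigenvalues from the quadratic λ² - 15λ + 49 = 0:
  Δ = 15² - 4·49 = 225 - 196 = 29,  λ = (15 ± √29)/2 = (15 ± 5.3852)/2 ≈ 10.1926 or 4.8074.
  Sorted: λ_1 = 10.1926,  λ_2 = 9,  λ_3 = 4.8074  (check: sum = 24 = tr ✓).

Step 4 — unit eigenvector for λ_1 ≈ 10.1926: v spans the null space of (Sigma - λ_1 I), whose rows are
  r_1 = (-1.1926, -1, 0),  r_2 = (-1, -4.1926, 2),  r_3 = (0, 2, -1.1926).
  v is orthogonal to every row, so take v ∝ r_1 × r_2 = ((-1)·(2) - (0)·(-4.1926), (0)·(-1) - (-1.1926)·(2), (-1.1926)·(-4.1926) - (-1)·(-1)) ≈ (-2, 2.3852, 4).
  Rescale (multiply by -1 so the first nonzero entry is positive): u = (2, -2.3852, -4).
  ||u|| = √((2)² + (-2.3852)² + (-4)²) = √(25.689) ≈ 5.0684,  v_1 = u/||u|| ≈ (0.3946, -0.4706, -0.7892) (||v_1|| = 1).

λ_1 = 10.1926,  λ_2 = 9,  λ_3 = 4.8074;  v_1 ≈ (0.3946, -0.4706, -0.7892)


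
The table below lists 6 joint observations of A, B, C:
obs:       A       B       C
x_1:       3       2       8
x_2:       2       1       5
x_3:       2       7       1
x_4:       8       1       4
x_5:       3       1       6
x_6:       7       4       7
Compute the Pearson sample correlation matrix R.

Step 1 — column means:
  mean(A) = (3 + 2 + 2 + 8 + 3 + 7) / 6 = 25/6 = 4.1667
  mean(B) = (2 + 1 + 7 + 1 + 1 + 4) / 6 = 16/6 = 2.6667
  mean(C) = (8 + 5 + 1 + 4 + 6 + 7) / 6 = 31/6 = 5.1667

Step 2 — sample variances and covariances s[i,j] = (1/(n-1)) · Σ_k (x_{k,i} - mean_i) · (x_{k,j} - mean_j), with n-1 = 5:
  s[A,A] = ((-1.1667)·(-1.1667) + (-2.1667)·(-2.1667) + (-2.1667)·(-2.1667) + (3.8333)·(3.8333) + (-1.1667)·(-1.1667) + (2.8333)·(2.8333)) / 5 = 34.8333/5 = 6.9667
  s[A,B] = ((-1.1667)·(-0.6667) + (-2.1667)·(-1.6667) + (-2.1667)·(4.3333) + (3.8333)·(-1.6667) + (-1.1667)·(-1.6667) + (2.8333)·(1.3333)) / 5 = -5.6667/5 = -1.1333
  s[A,C] = ((-1.1667)·(2.8333) + (-2.1667)·(-0.1667) + (-2.1667)·(-4.1667) + (3.8333)·(-1.1667) + (-1.1667)·(0.8333) + (2.8333)·(1.8333)) / 5 = 5.8333/5 = 1.1667
  s[B,B] = ((-0.6667)·(-0.6667) + (-1.6667)·(-1.6667) + (4.3333)·(4.3333) + (-1.6667)·(-1.6667) + (-1.6667)·(-1.6667) + (1.3333)·(1.3333)) / 5 = 29.3333/5 = 5.8667
  s[B,C] = ((-0.6667)·(2.8333) + (-1.6667)·(-0.1667) + (4.3333)·(-4.1667) + (-1.6667)·(-1.1667) + (-1.6667)·(0.8333) + (1.3333)·(1.8333)) / 5 = -16.6667/5 = -3.3333
  s[C,C] = ((2.8333)·(2.8333) + (-0.1667)·(-0.1667) + (-4.1667)·(-4.1667) + (-1.1667)·(-1.1667) + (0.8333)·(0.8333) + (1.8333)·(1.8333)) / 5 = 30.8333/5 = 6.1667
  Sample standard deviations s_i = √(s[i,i]):
  s(A) = √(6.9667) = 2.6394
  s(B) = √(5.8667) = 2.4221
  s(C) = √(6.1667) = 2.4833

Step 3 — r_{ij} = s_{ij} / (s_i · s_j):
  r[A,A] = 1 (diagonal).
  r[A,B] = -1.1333 / (2.6394 · 2.4221) = -1.1333 / 6.3931 = -0.1773
  r[A,C] = 1.1667 / (2.6394 · 2.4833) = 1.1667 / 6.5545 = 0.178
  r[B,B] = 1 (diagonal).
  r[B,C] = -3.3333 / (2.4221 · 2.4833) = -3.3333 / 6.0148 = -0.5542
  r[C,C] = 1 (diagonal).

R is symmetric with unit diagonal. Assembling:

R = [[1, -0.1773, 0.178],
 [-0.1773, 1, -0.5542],
 [0.178, -0.5542, 1]]


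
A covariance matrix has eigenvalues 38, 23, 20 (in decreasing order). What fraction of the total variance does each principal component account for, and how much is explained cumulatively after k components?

Step 1 — total variance = trace(Sigma) = Σ λ_i = 38 + 23 + 20 = 81.

Step 2 — fraction explained by component i = λ_i / Σ λ:
  PC1: 38/81 = 0.4691
  PC2: 23/81 = 0.284
  PC3: 20/81 = 0.2469

Step 3 — cumulative fraction after k components = (λ_1 + ... + λ_k) / Σ λ:
  k = 1: 38/81 = 0.4691
  k = 2: (38 + 23)/81 = 61/81 = 0.7531
  k = 3: (38 + 23 + 20)/81 = 81/81 = 1

Summary (fraction, with percent):

explained: PC1 0.4691 (46.91%), PC2 0.284 (28.4%), PC3 0.2469 (24.69%);  cumulative: 0.4691, 0.7531, 1


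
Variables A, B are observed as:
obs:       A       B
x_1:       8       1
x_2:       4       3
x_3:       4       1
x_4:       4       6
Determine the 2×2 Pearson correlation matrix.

Step 1 — column means:
  mean(A) = (8 + 4 + 4 + 4) / 4 = 20/4 = 5
  mean(B) = (1 + 3 + 1 + 6) / 4 = 11/4 = 2.75

Step 2 — sample variances and covariances s[i,j] = (1/(n-1)) · Σ_k (x_{k,i} - mean_i) · (x_{k,j} - mean_j), with n-1 = 3:
  s[A,A] = ((3)·(3) + (-1)·(-1) + (-1)·(-1) + (-1)·(-1)) / 3 = 12/3 = 4
  s[A,B] = ((3)·(-1.75) + (-1)·(0.25) + (-1)·(-1.75) + (-1)·(3.25)) / 3 = -7/3 = -2.3333
  s[B,B] = ((-1.75)·(-1.75) + (0.25)·(0.25) + (-1.75)·(-1.75) + (3.25)·(3.25)) / 3 = 16.75/3 = 5.5833
  Sample standard deviations s_i = √(s[i,i]):
  s(A) = √(4) = 2
  s(B) = √(5.5833) = 2.3629

Step 3 — r_{ij} = s_{ij} / (s_i · s_j):
  r[A,A] = 1 (diagonal).
  r[A,B] = -2.3333 / (2 · 2.3629) = -2.3333 / 4.7258 = -0.4937
  r[B,B] = 1 (diagonal).

R is symmetric with unit diagonal. Assembling:

R = [[1, -0.4937],
 [-0.4937, 1]]


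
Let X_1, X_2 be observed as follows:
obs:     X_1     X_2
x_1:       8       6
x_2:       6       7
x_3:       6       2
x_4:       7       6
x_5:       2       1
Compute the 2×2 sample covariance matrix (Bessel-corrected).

Step 1 — column means:
  mean(X_1) = (8 + 6 + 6 + 7 + 2) / 5 = 29/5 = 5.8
  mean(X_2) = (6 + 7 + 2 + 6 + 1) / 5 = 22/5 = 4.4

Step 2 — sample covariance S[i,j] = (1/(n-1)) · Σ_k (x_{k,i} - mean_i) · (x_{k,j} - mean_j), with n-1 = 4.
  S[X_1,X_1] = ((2.2)·(2.2) + (0.2)·(0.2) + (0.2)·(0.2) + (1.2)·(1.2) + (-3.8)·(-3.8)) / 4 = 20.8/4 = 5.2
  S[X_1,X_2] = ((2.2)·(1.6) + (0.2)·(2.6) + (0.2)·(-2.4) + (1.2)·(1.6) + (-3.8)·(-3.4)) / 4 = 18.4/4 = 4.6
  S[X_2,X_2] = ((1.6)·(1.6) + (2.6)·(2.6) + (-2.4)·(-2.4) + (1.6)·(1.6) + (-3.4)·(-3.4)) / 4 = 29.2/4 = 7.3

S is symmetric (S[j,i] = S[i,j]). Assembling:

S = [[5.2, 4.6],
 [4.6, 7.3]]


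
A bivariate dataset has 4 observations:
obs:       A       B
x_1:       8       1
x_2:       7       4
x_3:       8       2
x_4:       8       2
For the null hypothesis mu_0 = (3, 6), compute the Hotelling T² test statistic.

Step 1 — sample mean vector:
  mean(A) = (8 + 7 + 8 + 8) / 4 = 31/4 = 7.75
  mean(B) = (1 + 4 + 2 + 2) / 4 = 9/4 = 2.25
  x̄ = (7.75, 2.25),  deviation x̄ - mu_0 = (7.75, 2.25) - (3, 6) = (4.75, -3.75).

Step 2 — sample covariance matrix, S[i,j] = (1/(n-1)) · Σ_k (x_{k,i} - mean_i) · (x_{k,j} - mean_j), divisor n-1 = 3:
  S[A,A] = ((0.25)·(0.25) + (-0.75)·(-0.75) + (0.25)·(0.25) + (0.25)·(0.25)) / 3 = 0.75/3 = 0.25
  S[A,B] = ((0.25)·(-1.25) + (-0.75)·(1.75) + (0.25)·(-0.25) + (0.25)·(-0.25)) / 3 = -1.75/3 = -0.5833
  S[B,B] = ((-1.25)·(-1.25) + (1.75)·(1.75) + (-0.25)·(-0.25) + (-0.25)·(-0.25)) / 3 = 4.75/3 = 1.5833
  S = [[0.25, -0.5833],
 [-0.5833, 1.5833]].

Step 3 — invert S. det(S) = 0.25·1.5833 - (-0.5833)² = 0.0556.
  S^{-1} = (1/det) · [[d, -b], [-b, a]] = [[28.5, 10.5],
 [10.5, 4.5]].

Step 4 — quadratic form (x̄ - mu_0)^T · S^{-1} · (x̄ - mu_0):
  S^{-1} · (x̄ - mu_0) = (96, 33),
  (x̄ - mu_0)^T · [...] = (4.75)·(96) + (-3.75)·(33) = 332.25.

Step 5 — scale by n: T² = 4 · 332.25 = 1329.

T² ≈ 1329


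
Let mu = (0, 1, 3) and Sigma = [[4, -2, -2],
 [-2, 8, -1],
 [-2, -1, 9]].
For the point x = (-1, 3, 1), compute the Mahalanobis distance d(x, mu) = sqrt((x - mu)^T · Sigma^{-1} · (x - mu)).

Step 1 — centre the observation: (x - mu) = (-1, 2, -2).

Step 2 — invert Sigma (cofactor / det for 3×3, or solve directly):
  Sigma^{-1} = [[0.3413, 0.0962, 0.0865],
 [0.0962, 0.1538, 0.0385],
 [0.0865, 0.0385, 0.1346]].

Step 3 — form the quadratic (x - mu)^T · Sigma^{-1} · (x - mu):
  Sigma^{-1} · (x - mu) = (-0.3221, 0.1346, -0.2788).
  (x - mu)^T · [Sigma^{-1} · (x - mu)] = (-1)·(-0.3221) + (2)·(0.1346) + (-2)·(-0.2788) = 1.149.

Step 4 — take square root: d = √(1.149) ≈ 1.0719.

d(x, mu) = √(1.149) ≈ 1.0719


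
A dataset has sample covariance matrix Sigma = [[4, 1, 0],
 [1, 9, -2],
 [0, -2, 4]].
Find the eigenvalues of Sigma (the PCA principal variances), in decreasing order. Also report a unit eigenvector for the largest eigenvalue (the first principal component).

Step 1 — characteristic polynomial p(λ) = det(λI - Sigma) = λ³ - tr·λ² + c_1·λ - det, where tr = trace, c_1 = sum of the principal 2×2 minors, det = det(Sigma):
  tr = 4 + 9 + 4 = 17,
  c_1 = (4·9 - (1)²) + (4·4 - (0)²) + (9·4 - (-2)²) = 35 + 16 + 32 = 83,
  det = 4·(9·4 - (-2)²) - (1)·((1)·4 - (-2)·(0)) + (0)·((1)·(-2) - 9·(0)) = 4·(32) - (1)·(4) + (0)·(-2) = 124.
  So p(λ) = λ³ - 17λ² + 83λ - 124.
Step 2 — look for an integer root (rational root theorem: any rational root is an integer divisor of 124). Testing λ = 4:
  p(4) = 64 - 272 + 332 - 124 = 0  ✓
  Dividing out (λ - 4): p(λ) = (λ - 4)(λ² - 13λ + 31).
Step 3 — remaining eigenvalues from the quadratic λ² - 13λ + 31 = 0:
  Δ = 13² - 4·31 = 169 - 124 = 45,  λ = (13 ± √45)/2 = (13 ± 6.7082)/2 ≈ 9.8541 or 3.1459.
  Sorted: λ_1 = 9.8541,  λ_2 = 4,  λ_3 = 3.1459  (check: sum = 17 = tr ✓).

Step 4 — unit eigenvector for λ_1 ≈ 9.8541: v spans the null space of (Sigma - λ_1 I), whose rows are
  r_1 = (-5.8541, 1, 0),  r_2 = (1, -0.8541, -2),  r_3 = (0, -2, -5.8541).
  v is orthogonal to every row, so take v ∝ r_1 × r_2 = ((1)·(-2) - (0)·(-0.8541), (0)·(1) - (-5.8541)·(-2), (-5.8541)·(-0.8541) - (1)·(1)) ≈ (-2, -11.7082, 4).
  Rescale (multiply by -1 so the first nonzero entry is positive): u = (2, 11.7082, -4).
  ||u|| = √((2)² + (11.7082)² + (-4)²) = √(157.082) ≈ 12.5332,  v_1 = u/||u|| ≈ (0.1596, 0.9342, -0.3192) (||v_1|| = 1).

λ_1 = 9.8541,  λ_2 = 4,  λ_3 = 3.1459;  v_1 ≈ (0.1596, 0.9342, -0.3192)


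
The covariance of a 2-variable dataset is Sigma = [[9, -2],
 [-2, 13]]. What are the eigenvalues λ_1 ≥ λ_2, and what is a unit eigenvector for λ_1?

Step 1 — characteristic polynomial of 2×2 Sigma:
  det(Sigma - λI) = λ² - trace · λ + det = 0.
  trace = 9 + 13 = 22, det = 9·13 - (-2)² = 113.
Step 2 — discriminant:
  Δ = trace² - 4·det = 484 - 452 = 32.
Step 3 — eigenvalues:
  λ = (trace ± √Δ)/2 = (22 ± 5.6569)/2,
  λ_1 = 13.8284,  λ_2 = 8.1716.

Step 4 — unit eigenvector for λ_1: solve (Sigma - λ_1 I)v = 0. First row:
  (9 - 13.8284)·v_x + (-2)·v_y = 0, i.e. (-4.8284)·v_x + (-2)·v_y = 0,
  so v ∝ (b, λ_1 - a) = (-2, 4.8284); multiply by -1 so the first entry is positive: u = (2, -4.8284).
  ||u|| = √((2)² + (-4.8284)²) = √(27.3137) ≈ 5.2263,
  v_1 = u/||u|| ≈ (0.3827, -0.9239) (||v_1|| = 1).

λ_1 = 13.8284,  λ_2 = 8.1716;  v_1 ≈ (0.3827, -0.9239)
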